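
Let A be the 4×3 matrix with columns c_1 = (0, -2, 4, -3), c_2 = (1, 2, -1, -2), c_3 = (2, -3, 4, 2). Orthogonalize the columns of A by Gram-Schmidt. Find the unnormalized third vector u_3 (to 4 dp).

q_1 = c_1/‖c_1‖ = (0, -2, 4, -3)/5.3852 = (0.0000, -0.3714, 0.7428, -0.5571).
r_{12} = q_1·c_2 = -0.3714.
u_2 = c_2 + 0.3714·q_1 = (1.0000, 1.8621, -0.7241, -2.2069).
‖u_2‖ = 3.1404, so q_2 = (0.3184, 0.5929, -0.2306, -0.7027).
r_{13} = q_1·c_3 = 2.9711; r_{23} = q_2·c_3 = -3.4698.
u_3 = c_3 − 2.9711·q_1 + 3.4698·q_2 = (3.1049, 0.1608, 0.9930, 1.2168).

u_3 = (3.1049, 0.1608, 0.9930, 1.2168)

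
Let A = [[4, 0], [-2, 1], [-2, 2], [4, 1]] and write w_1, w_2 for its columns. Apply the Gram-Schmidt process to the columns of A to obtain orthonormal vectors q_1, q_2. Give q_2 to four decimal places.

q_1 = w_1/‖w_1‖ = (4, -2, -2, 4)/6.3246 = (0.6325, -0.3162, -0.3162, 0.6325).
r_{12} = q_1·w_2 = -0.3162.
u_2 = w_2 + 0.3162·q_1 = (0.2000, 0.9000, 1.9000, 1.2000).
‖u_2‖ = 2.4290, so q_2 = (0.0823, 0.3705, 0.7822, 0.4940).

q_2 = (0.0823, 0.3705, 0.7822, 0.4940)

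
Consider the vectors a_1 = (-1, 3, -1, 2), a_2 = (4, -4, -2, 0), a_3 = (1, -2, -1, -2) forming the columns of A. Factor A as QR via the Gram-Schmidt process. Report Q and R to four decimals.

Q = [[-0.2582, 0.6404, -0.1883], [0.7746, -0.2506, 0.1582], [-0.2582, -0.6125, -0.6929], [0.5164, 0.3898, -0.6778]], R = [[3.8730, -3.6148, -2.5820], [0.0000, 4.7889, 0.9745], [0.0000, 0.0000, 1.5439]]

a_1 = (-1, 3, -1, 2); ‖a_1‖ = 3.8730, so e_1 = (-0.2582, 0.7746, -0.2582, 0.5164).
e_1·a_2 = (-0.2582)·4 + 0.7746·(-4) + (-0.2582)·(-2) + 0.5164·0 = -3.6148.
u_2 = a_2 + 3.6148·e_1 = (3.0667, -1.2000, -2.9333, 1.8667).
‖u_2‖ = 4.7889, so e_2 = (0.6404, -0.2506, -0.6125, 0.3898).
e_1·a_3 = (-0.2582)·1 + 0.7746·(-2) + (-0.2582)·(-1) + 0.5164·(-2) = -2.5820; e_2·a_3 = 0.6404·1 + (-0.2506)·(-2) + (-0.6125)·(-1) + 0.3898·(-2) = 0.9745.
u_3 = a_3 + 2.5820·e_1 − 0.9745·e_2 = (-0.2907, 0.2442, -1.0698, -1.0465).
‖u_3‖ = 1.5439, so e_3 = (-0.1883, 0.1582, -0.6929, -0.6778).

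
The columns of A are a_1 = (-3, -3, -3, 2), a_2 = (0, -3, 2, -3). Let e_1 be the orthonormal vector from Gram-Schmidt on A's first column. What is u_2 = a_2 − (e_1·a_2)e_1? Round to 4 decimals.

u_2 = (-0.2903, -3.2903, 1.7097, -2.8065)

a_1 = (-3, -3, -3, 2); ‖a_1‖ = 5.5678, so e_1 = (-0.5388, -0.5388, -0.5388, 0.3592).
e_1·a_2 = (-0.5388)·0 + (-0.5388)·(-3) + (-0.5388)·2 + 0.3592·(-3) = -0.5388.
u_2 = a_2 + 0.5388·e_1 = (-0.2903, -3.2903, 1.7097, -2.8065).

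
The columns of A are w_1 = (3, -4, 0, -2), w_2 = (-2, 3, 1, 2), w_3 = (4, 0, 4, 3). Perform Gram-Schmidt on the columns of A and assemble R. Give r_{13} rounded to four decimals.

r_{13} = 1.1142

w_1 = (3, -4, 0, -2); ‖w_1‖ = 5.3852, so e_1 = (0.5571, -0.7428, 0.0000, -0.3714).
r_{13} = e_1·w_3 = 1.1142.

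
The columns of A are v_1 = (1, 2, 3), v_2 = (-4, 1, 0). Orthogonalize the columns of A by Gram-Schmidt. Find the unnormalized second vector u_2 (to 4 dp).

u_2 = (-3.8571, 1.2857, 0.4286)

q_1 = v_1/‖v_1‖ = (1, 2, 3)/3.7417 = (0.2673, 0.5345, 0.8018).
r_{12} = q_1·v_2 = -0.5345.
u_2 = v_2 + 0.5345·q_1 = (-3.8571, 1.2857, 0.4286).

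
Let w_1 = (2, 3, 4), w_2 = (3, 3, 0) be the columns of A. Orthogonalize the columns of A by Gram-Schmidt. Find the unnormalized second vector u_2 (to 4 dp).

w_1 = (2, 3, 4); ‖w_1‖ = 5.3852, so q_1 = (0.3714, 0.5571, 0.7428).
q_1·w_2 = 0.3714·3 + 0.5571·3 + 0.7428·0 = 2.7854.
u_2 = w_2 − 2.7854·q_1 = (1.9655, 1.4483, -2.0690).

u_2 = (1.9655, 1.4483, -2.0690)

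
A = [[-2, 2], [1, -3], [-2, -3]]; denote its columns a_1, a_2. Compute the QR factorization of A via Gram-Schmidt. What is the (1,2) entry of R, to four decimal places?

a_1 = (-2, 1, -2); ‖a_1‖ = 3.0000, so q_1 = (-0.6667, 0.3333, -0.6667).
r_{12} = q_1·a_2 = -0.3333.

r_{12} = -0.3333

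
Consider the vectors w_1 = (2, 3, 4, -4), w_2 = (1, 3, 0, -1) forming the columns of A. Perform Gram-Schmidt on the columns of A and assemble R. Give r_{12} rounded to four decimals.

r_{12} = 2.2361

w_1 = (2, 3, 4, -4); ‖w_1‖ = 6.7082, so e_1 = (0.2981, 0.4472, 0.5963, -0.5963).
r_{12} = e_1·w_2 = 2.2361.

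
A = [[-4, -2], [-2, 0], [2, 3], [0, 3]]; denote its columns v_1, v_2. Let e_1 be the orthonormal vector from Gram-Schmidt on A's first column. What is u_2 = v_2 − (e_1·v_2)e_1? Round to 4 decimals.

e_1 = v_1/‖v_1‖ = (-4, -2, 2, 0)/4.8990 = (-0.8165, -0.4082, 0.4082, 0.0000).
r_{12} = e_1·v_2 = 2.8577.
u_2 = v_2 − 2.8577·e_1 = (0.3333, 1.1667, 1.8333, 3.0000).

u_2 = (0.3333, 1.1667, 1.8333, 3.0000)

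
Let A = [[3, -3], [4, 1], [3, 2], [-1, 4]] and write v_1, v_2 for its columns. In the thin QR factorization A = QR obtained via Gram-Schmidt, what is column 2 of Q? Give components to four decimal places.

v_1 = (3, 4, 3, -1); ‖v_1‖ = 5.9161, so e_1 = (0.5071, 0.6761, 0.5071, -0.1690).
e_1·v_2 = 0.5071·(-3) + 0.6761·1 + 0.5071·2 + (-0.1690)·4 = -0.5071.
u_2 = v_2 + 0.5071·e_1 = (-2.7429, 1.3429, 2.2571, 3.9143).
‖u_2‖ = 5.4537, so e_2 = (-0.5029, 0.2462, 0.4139, 0.7177).

e_2 = (-0.5029, 0.2462, 0.4139, 0.7177)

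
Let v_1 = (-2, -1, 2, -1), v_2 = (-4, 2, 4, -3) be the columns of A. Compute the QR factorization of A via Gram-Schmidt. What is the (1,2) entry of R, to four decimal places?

r_{12} = 5.3759

e_1 = v_1/‖v_1‖ = (-2, -1, 2, -1)/3.1623 = (-0.6325, -0.3162, 0.6325, -0.3162).
r_{12} = e_1·v_2 = 5.3759.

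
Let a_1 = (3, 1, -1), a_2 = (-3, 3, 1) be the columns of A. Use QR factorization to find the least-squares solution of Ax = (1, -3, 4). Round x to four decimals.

x = (-0.8250, -0.7250)

a_1 = (3, 1, -1); ‖a_1‖ = 3.3166, so q_1 = (0.9045, 0.3015, -0.3015).
q_1·a_2 = 0.9045·(-3) + 0.3015·3 + (-0.3015)·1 = -2.1106.
u_2 = a_2 + 2.1106·q_1 = (-1.0909, 3.6364, 0.3636).
‖u_2‖ = 3.8139, so q_2 = (-0.2860, 0.9535, 0.0953).
Qᵀb = (-1.2060, -2.7650).
Back-substitute: x_2 = -2.7650/3.8139 = -0.7250.
x_1 = (-1.2060 + 2.1106·(-0.7250))/3.3166 = -0.8250.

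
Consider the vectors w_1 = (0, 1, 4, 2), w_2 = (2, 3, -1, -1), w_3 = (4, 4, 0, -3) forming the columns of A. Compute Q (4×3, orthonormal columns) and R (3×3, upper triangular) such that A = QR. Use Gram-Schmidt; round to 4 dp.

Q = [[0.0000, 0.5239, 0.3796], [0.2182, 0.8233, -0.3459], [0.8729, -0.1123, 0.4513], [0.4364, -0.1871, -0.7297]], R = [[4.5826, -0.6547, -0.4364], [0.0000, 3.8173, 5.9504], [0.0000, 0.0000, 2.3242]]

w_1 = (0, 1, 4, 2); ‖w_1‖ = 4.5826, so e_1 = (0.0000, 0.2182, 0.8729, 0.4364).
e_1·w_2 = 0.0000·2 + 0.2182·3 + 0.8729·(-1) + 0.4364·(-1) = -0.6547.
u_2 = w_2 + 0.6547·e_1 = (2.0000, 3.1429, -0.4286, -0.7143).
‖u_2‖ = 3.8173, so e_2 = (0.5239, 0.8233, -0.1123, -0.1871).
e_1·w_3 = 0.0000·4 + 0.2182·4 + 0.8729·0 + 0.4364·(-3) = -0.4364; e_2·w_3 = 0.5239·4 + 0.8233·4 + (-0.1123)·0 + (-0.1871)·(-3) = 5.9504.
u_3 = w_3 + 0.4364·e_1 − 5.9504·e_2 = (0.8824, -0.8039, 1.0490, -1.6961).
‖u_3‖ = 2.3242, so e_3 = (0.3796, -0.3459, 0.4513, -0.7297).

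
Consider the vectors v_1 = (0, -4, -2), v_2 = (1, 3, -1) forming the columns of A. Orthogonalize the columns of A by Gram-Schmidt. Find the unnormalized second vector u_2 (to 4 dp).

v_1 = (0, -4, -2); ‖v_1‖ = 4.4721, so q_1 = (0.0000, -0.8944, -0.4472).
q_1·v_2 = 0.0000·1 + (-0.8944)·3 + (-0.4472)·(-1) = -2.2361.
u_2 = v_2 + 2.2361·q_1 = (1.0000, 1.0000, -2.0000).

u_2 = (1.0000, 1.0000, -2.0000)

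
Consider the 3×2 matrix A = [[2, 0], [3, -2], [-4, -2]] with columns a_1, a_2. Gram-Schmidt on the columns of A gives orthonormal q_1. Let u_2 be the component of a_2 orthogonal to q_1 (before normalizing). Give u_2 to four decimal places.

u_2 = (-0.1379, -2.2069, -1.7241)

q_1 = a_1/‖a_1‖ = (2, 3, -4)/5.3852 = (0.3714, 0.5571, -0.7428).
r_{12} = q_1·a_2 = 0.3714.
u_2 = a_2 − 0.3714·q_1 = (-0.1379, -2.2069, -1.7241).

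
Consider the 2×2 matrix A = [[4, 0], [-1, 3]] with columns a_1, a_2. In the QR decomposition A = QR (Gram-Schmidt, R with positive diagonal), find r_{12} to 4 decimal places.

r_{12} = -0.7276

a_1 = (4, -1); ‖a_1‖ = 4.1231, so e_1 = (0.9701, -0.2425).
r_{12} = e_1·a_2 = -0.7276.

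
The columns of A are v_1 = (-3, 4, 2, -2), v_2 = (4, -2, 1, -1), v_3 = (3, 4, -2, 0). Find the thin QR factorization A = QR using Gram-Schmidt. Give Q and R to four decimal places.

Q = [[-0.5222, 0.6745, 0.5028], [0.6963, -0.0161, 0.6914], [0.3482, 0.5219, -0.5036], [-0.3482, -0.5219, 0.1249]], R = [[5.7446, -2.7852, 0.5222], [0.0000, 3.7739, 0.9154], [0.0000, 0.0000, 5.2810]]

v_1 = (-3, 4, 2, -2); ‖v_1‖ = 5.7446, so q_1 = (-0.5222, 0.6963, 0.3482, -0.3482).
q_1·v_2 = (-0.5222)·4 + 0.6963·(-2) + 0.3482·1 + (-0.3482)·(-1) = -2.7852.
u_2 = v_2 + 2.7852·q_1 = (2.5455, -0.0606, 1.9697, -1.9697).
‖u_2‖ = 3.7739, so q_2 = (0.6745, -0.0161, 0.5219, -0.5219).
q_1·v_3 = (-0.5222)·3 + 0.6963·4 + 0.3482·(-2) + (-0.3482)·0 = 0.5222; q_2·v_3 = 0.6745·3 + (-0.0161)·4 + 0.5219·(-2) + (-0.5219)·0 = 0.9154.
u_3 = v_3 − 0.5222·q_1 − 0.9154·q_2 = (2.6553, 3.6511, -2.6596, 0.6596).
‖u_3‖ = 5.2810, so q_3 = (0.5028, 0.6914, -0.5036, 0.1249).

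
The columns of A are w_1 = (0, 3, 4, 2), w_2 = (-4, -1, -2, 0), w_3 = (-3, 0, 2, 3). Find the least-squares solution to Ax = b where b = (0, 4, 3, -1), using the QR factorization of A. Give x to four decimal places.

x = (1.7696, 0.9609, -1.3391)

w_1 = (0, 3, 4, 2); ‖w_1‖ = 5.3852, so q_1 = (0.0000, 0.5571, 0.7428, 0.3714).
q_1·w_2 = 0.0000·(-4) + 0.5571·(-1) + 0.7428·(-2) + 0.3714·0 = -2.0426.
u_2 = w_2 + 2.0426·q_1 = (-4.0000, 0.1379, -0.4828, 0.7586).
‖u_2‖ = 4.1021, so q_2 = (-0.9751, 0.0336, -0.1177, 0.1849).
q_1·w_3 = 0.0000·(-3) + 0.5571·0 + 0.7428·2 + 0.3714·3 = 2.5997; q_2·w_3 = (-0.9751)·(-3) + 0.0336·0 + (-0.1177)·2 + 0.1849·3 = 3.2447.
u_3 = w_3 − 2.5997·q_1 − 3.2447·q_2 = (0.1639, -1.5574, 0.4508, 1.4344).
‖u_3‖ = 2.1710, so q_3 = (0.0755, -0.7174, 0.2077, 0.6607).
Qᵀb = (4.0853, -0.4035, -2.9072).
Back-substitute: x_3 = -2.9072/2.1710 = -1.3391.
x_2 = (-0.4035 − 3.2447·(-1.3391))/4.1021 = 0.9609.
x_1 = (4.0853 + 2.0426·0.9609 − 2.5997·(-1.3391))/5.3852 = 1.7696.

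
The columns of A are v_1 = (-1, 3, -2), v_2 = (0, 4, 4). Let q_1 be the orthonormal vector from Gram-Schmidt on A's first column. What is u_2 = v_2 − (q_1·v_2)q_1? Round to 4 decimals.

q_1 = v_1/‖v_1‖ = (-1, 3, -2)/3.7417 = (-0.2673, 0.8018, -0.5345).
r_{12} = q_1·v_2 = 1.0690.
u_2 = v_2 − 1.0690·q_1 = (0.2857, 3.1429, 4.5714).

u_2 = (0.2857, 3.1429, 4.5714)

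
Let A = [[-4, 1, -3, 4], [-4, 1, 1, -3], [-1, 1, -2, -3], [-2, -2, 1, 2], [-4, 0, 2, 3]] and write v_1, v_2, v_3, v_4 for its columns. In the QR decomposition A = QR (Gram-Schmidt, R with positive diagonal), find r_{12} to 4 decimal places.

r_{12} = -0.6868

v_1 = (-4, -4, -1, -2, -4); ‖v_1‖ = 7.2801, so e_1 = (-0.5494, -0.5494, -0.1374, -0.2747, -0.5494).
r_{12} = e_1·v_2 = -0.6868.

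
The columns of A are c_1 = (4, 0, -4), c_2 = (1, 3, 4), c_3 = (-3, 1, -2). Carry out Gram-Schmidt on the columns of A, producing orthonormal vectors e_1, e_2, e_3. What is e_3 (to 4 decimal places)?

e_3 = (-0.4575, 0.7625, -0.4575)

c_1 = (4, 0, -4); ‖c_1‖ = 5.6569, so e_1 = (0.7071, 0.0000, -0.7071).
e_1·c_2 = 0.7071·1 + 0.0000·3 + (-0.7071)·4 = -2.1213.
u_2 = c_2 + 2.1213·e_1 = (2.5000, 3.0000, 2.5000).
‖u_2‖ = 4.6368, so e_2 = (0.5392, 0.6470, 0.5392).
e_1·c_3 = 0.7071·(-3) + 0.0000·1 + (-0.7071)·(-2) = -0.7071; e_2·c_3 = 0.5392·(-3) + 0.6470·1 + 0.5392·(-2) = -2.0488.
u_3 = c_3 + 0.7071·e_1 + 2.0488·e_2 = (-1.3953, 2.3256, -1.3953).
‖u_3‖ = 3.0500, so e_3 = (-0.4575, 0.7625, -0.4575).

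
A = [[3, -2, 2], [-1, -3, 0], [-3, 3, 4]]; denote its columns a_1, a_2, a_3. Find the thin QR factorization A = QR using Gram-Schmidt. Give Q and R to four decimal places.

Q = [[0.6882, -0.0277, 0.7249], [-0.2294, -0.9563, 0.1812], [-0.6882, 0.2910, 0.6645]], R = [[4.3589, -2.7530, -1.3765], [0.0000, 3.7975, 1.1088], [0.0000, 0.0000, 4.1080]]

q_1 = a_1/‖a_1‖ = (3, -1, -3)/4.3589 = (0.6882, -0.2294, -0.6882).
r_{12} = q_1·a_2 = -2.7530.
u_2 = a_2 + 2.7530·q_1 = (-0.1053, -3.6316, 1.1053).
‖u_2‖ = 3.7975, so q_2 = (-0.0277, -0.9563, 0.2910).
r_{13} = q_1·a_3 = -1.3765; r_{23} = q_2·a_3 = 1.1088.
u_3 = a_3 + 1.3765·q_1 − 1.1088·q_2 = (2.9781, 0.7445, 2.7299).
‖u_3‖ = 4.1080, so q_3 = (0.7249, 0.1812, 0.6645).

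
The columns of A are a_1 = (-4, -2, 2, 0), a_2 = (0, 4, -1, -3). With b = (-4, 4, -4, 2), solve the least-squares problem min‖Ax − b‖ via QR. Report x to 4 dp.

e_1 = a_1/‖a_1‖ = (-4, -2, 2, 0)/4.8990 = (-0.8165, -0.4082, 0.4082, 0.0000).
r_{12} = e_1·a_2 = -2.0412.
u_2 = a_2 + 2.0412·e_1 = (-1.6667, 3.1667, -0.1667, -3.0000).
‖u_2‖ = 4.6726, so e_2 = (-0.3567, 0.6777, -0.0357, -0.6420).
Qᵀb = (0.0000, 2.9962).
Back-substitute: x_2 = 2.9962/4.6726 = 0.6412.
x_1 = (0.0000 + 2.0412·0.6412)/4.8990 = 0.2672.

x = (0.2672, 0.6412)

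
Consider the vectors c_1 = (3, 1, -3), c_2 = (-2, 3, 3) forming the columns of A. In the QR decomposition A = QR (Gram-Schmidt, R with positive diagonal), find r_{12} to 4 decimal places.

r_{12} = -2.7530

c_1 = (3, 1, -3); ‖c_1‖ = 4.3589, so q_1 = (0.6882, 0.2294, -0.6882).
r_{12} = q_1·c_2 = -2.7530.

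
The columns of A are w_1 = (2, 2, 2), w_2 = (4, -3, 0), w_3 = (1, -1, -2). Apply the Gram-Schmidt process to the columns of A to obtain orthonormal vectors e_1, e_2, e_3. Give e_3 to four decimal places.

e_3 = (0.3487, 0.4650, -0.8137)

w_1 = (2, 2, 2); ‖w_1‖ = 3.4641, so e_1 = (0.5774, 0.5774, 0.5774).
e_1·w_2 = 0.5774·4 + 0.5774·(-3) + 0.5774·0 = 0.5774.
u_2 = w_2 − 0.5774·e_1 = (3.6667, -3.3333, -0.3333).
‖u_2‖ = 4.9666, so e_2 = (0.7383, -0.6712, -0.0671).
e_1·w_3 = 0.5774·1 + 0.5774·(-1) + 0.5774·(-2) = -1.1547; e_2·w_3 = 0.7383·1 + (-0.6712)·(-1) + (-0.0671)·(-2) = 1.5437.
u_3 = w_3 + 1.1547·e_1 − 1.5437·e_2 = (0.5270, 0.7027, -1.2297).
‖u_3‖ = 1.5112, so e_3 = (0.3487, 0.4650, -0.8137).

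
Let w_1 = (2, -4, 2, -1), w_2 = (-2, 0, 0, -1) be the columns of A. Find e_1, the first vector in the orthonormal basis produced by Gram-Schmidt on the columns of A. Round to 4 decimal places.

w_1 = (2, -4, 2, -1); ‖w_1‖ = 5.0000, so e_1 = (0.4000, -0.8000, 0.4000, -0.2000).

e_1 = (0.4000, -0.8000, 0.4000, -0.2000)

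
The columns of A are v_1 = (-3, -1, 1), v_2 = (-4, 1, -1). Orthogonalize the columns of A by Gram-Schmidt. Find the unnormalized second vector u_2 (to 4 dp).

v_1 = (-3, -1, 1); ‖v_1‖ = 3.3166, so q_1 = (-0.9045, -0.3015, 0.3015).
q_1·v_2 = (-0.9045)·(-4) + (-0.3015)·1 + 0.3015·(-1) = 3.0151.
u_2 = v_2 − 3.0151·q_1 = (-1.2727, 1.9091, -1.9091).

u_2 = (-1.2727, 1.9091, -1.9091)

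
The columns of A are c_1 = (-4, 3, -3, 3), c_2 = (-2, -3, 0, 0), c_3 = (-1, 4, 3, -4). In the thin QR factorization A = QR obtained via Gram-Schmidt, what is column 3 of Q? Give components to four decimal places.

e_3 = (-0.5348, 0.3565, 0.4484, -0.6211)

e_1 = c_1/‖c_1‖ = (-4, 3, -3, 3)/6.5574 = (-0.6100, 0.4575, -0.4575, 0.4575).
r_{12} = e_1·c_2 = -0.1525.
u_2 = c_2 + 0.1525·e_1 = (-2.0930, -2.9302, -0.0698, 0.0698).
‖u_2‖ = 3.6023, so e_2 = (-0.5810, -0.8134, -0.0194, 0.0194).
r_{13} = e_1·c_3 = -0.7625; r_{23} = e_2·c_3 = -2.8083.
u_3 = c_3 + 0.7625·e_1 + 2.8083·e_2 = (-3.0968, 2.0645, 2.5968, -3.5968).
‖u_3‖ = 5.7907, so e_3 = (-0.5348, 0.3565, 0.4484, -0.6211).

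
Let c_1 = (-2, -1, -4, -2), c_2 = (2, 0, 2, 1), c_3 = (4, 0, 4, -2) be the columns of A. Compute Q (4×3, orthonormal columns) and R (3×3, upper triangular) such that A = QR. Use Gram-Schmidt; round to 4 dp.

Q = [[-0.4000, 0.8171, 0.0758], [-0.2000, -0.5199, 0.1516], [-0.8000, -0.2228, 0.3790], [-0.4000, -0.1114, -0.9097]], R = [[5.0000, -2.8000, -4.0000], [0.0000, 1.0770, 2.5997], [0.0000, 0.0000, 3.6389]]

q_1 = c_1/‖c_1‖ = (-2, -1, -4, -2)/5.0000 = (-0.4000, -0.2000, -0.8000, -0.4000).
r_{12} = q_1·c_2 = -2.8000.
u_2 = c_2 + 2.8000·q_1 = (0.8800, -0.5600, -0.2400, -0.1200).
‖u_2‖ = 1.0770, so q_2 = (0.8171, -0.5199, -0.2228, -0.1114).
r_{13} = q_1·c_3 = -4.0000; r_{23} = q_2·c_3 = 2.5997.
u_3 = c_3 + 4.0000·q_1 − 2.5997·q_2 = (0.2759, 0.5517, 1.3793, -3.3103).
‖u_3‖ = 3.6389, so q_3 = (0.0758, 0.1516, 0.3790, -0.9097).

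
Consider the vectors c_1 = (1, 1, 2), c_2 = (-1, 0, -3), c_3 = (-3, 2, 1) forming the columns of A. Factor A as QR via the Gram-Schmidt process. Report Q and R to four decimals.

q_1 = c_1/‖c_1‖ = (1, 1, 2)/2.4495 = (0.4082, 0.4082, 0.8165).
r_{12} = q_1·c_2 = -2.8577.
u_2 = c_2 + 2.8577·q_1 = (0.1667, 1.1667, -0.6667).
‖u_2‖ = 1.3540, so q_2 = (0.1231, 0.8616, -0.4924).
r_{13} = q_1·c_3 = 0.4082; r_{23} = q_2·c_3 = 0.8616.
u_3 = c_3 − 0.4082·q_1 − 0.8616·q_2 = (-3.2727, 1.0909, 1.0909).
‖u_3‖ = 3.6181, so q_3 = (-0.9045, 0.3015, 0.3015).

Q = [[0.4082, 0.1231, -0.9045], [0.4082, 0.8616, 0.3015], [0.8165, -0.4924, 0.3015]], R = [[2.4495, -2.8577, 0.4082], [0.0000, 1.3540, 0.8616], [0.0000, 0.0000, 3.6181]]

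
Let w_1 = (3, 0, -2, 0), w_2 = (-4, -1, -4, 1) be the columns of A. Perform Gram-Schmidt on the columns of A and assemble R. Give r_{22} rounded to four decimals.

w_1 = (3, 0, -2, 0); ‖w_1‖ = 3.6056, so e_1 = (0.8321, 0.0000, -0.5547, 0.0000).
e_1·w_2 = 0.8321·(-4) + 0.0000·(-1) + (-0.5547)·(-4) + 0.0000·1 = -1.1094.
u_2 = w_2 + 1.1094·e_1 = (-3.0769, -1.0000, -4.6154, 1.0000).
r_{22} = ‖u_2‖ = 5.7244.

r_{22} = 5.7244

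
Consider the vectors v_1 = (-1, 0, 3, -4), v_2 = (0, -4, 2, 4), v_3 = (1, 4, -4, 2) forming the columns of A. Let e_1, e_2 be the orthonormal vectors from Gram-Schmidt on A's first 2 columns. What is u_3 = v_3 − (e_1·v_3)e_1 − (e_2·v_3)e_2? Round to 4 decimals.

u_3 = (-0.0957, 1.0048, 0.7847, 0.6124)

e_1 = v_1/‖v_1‖ = (-1, 0, 3, -4)/5.0990 = (-0.1961, 0.0000, 0.5883, -0.7845).
r_{12} = e_1·v_2 = -1.9612.
u_2 = v_2 + 1.9612·e_1 = (-0.3846, -4.0000, 3.1538, 2.4615).
‖u_2‖ = 5.6704, so e_2 = (-0.0678, -0.7054, 0.5562, 0.4341).
r_{13} = e_1·v_3 = -4.1184; r_{23} = e_2·v_3 = -4.2460.
u_3 = v_3 + 4.1184·e_1 + 4.2460·e_2 = (-0.0957, 1.0048, 0.7847, 0.6124).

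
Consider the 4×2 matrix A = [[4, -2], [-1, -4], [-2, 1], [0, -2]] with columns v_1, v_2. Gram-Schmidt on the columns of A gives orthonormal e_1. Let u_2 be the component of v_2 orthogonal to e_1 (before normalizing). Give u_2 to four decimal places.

u_2 = (-0.8571, -4.2857, 0.4286, -2.0000)

v_1 = (4, -1, -2, 0); ‖v_1‖ = 4.5826, so e_1 = (0.8729, -0.2182, -0.4364, 0.0000).
e_1·v_2 = 0.8729·(-2) + (-0.2182)·(-4) + (-0.4364)·1 + 0.0000·(-2) = -1.3093.
u_2 = v_2 + 1.3093·e_1 = (-0.8571, -4.2857, 0.4286, -2.0000).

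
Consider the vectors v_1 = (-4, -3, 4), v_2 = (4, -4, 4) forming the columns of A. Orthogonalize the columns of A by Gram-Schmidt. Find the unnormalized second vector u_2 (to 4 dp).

u_2 = (5.1707, -3.1220, 2.8293)

v_1 = (-4, -3, 4); ‖v_1‖ = 6.4031, so q_1 = (-0.6247, -0.4685, 0.6247).
q_1·v_2 = (-0.6247)·4 + (-0.4685)·(-4) + 0.6247·4 = 1.8741.
u_2 = v_2 − 1.8741·q_1 = (5.1707, -3.1220, 2.8293).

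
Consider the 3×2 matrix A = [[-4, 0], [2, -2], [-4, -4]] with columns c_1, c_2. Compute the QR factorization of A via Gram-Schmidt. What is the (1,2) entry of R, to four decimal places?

c_1 = (-4, 2, -4); ‖c_1‖ = 6.0000, so q_1 = (-0.6667, 0.3333, -0.6667).
r_{12} = q_1·c_2 = 2.0000.

r_{12} = 2.0000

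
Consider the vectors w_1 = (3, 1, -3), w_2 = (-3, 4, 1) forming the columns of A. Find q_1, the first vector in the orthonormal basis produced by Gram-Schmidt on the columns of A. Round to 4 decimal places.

q_1 = (0.6882, 0.2294, -0.6882)

w_1 = (3, 1, -3); ‖w_1‖ = 4.3589, so q_1 = (0.6882, 0.2294, -0.6882).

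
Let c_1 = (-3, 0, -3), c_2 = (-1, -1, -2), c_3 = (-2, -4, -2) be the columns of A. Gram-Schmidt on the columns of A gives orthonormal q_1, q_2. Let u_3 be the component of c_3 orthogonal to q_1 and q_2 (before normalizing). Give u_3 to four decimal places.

q_1 = c_1/‖c_1‖ = (-3, 0, -3)/4.2426 = (-0.7071, 0.0000, -0.7071).
r_{12} = q_1·c_2 = 2.1213.
u_2 = c_2 − 2.1213·q_1 = (0.5000, -1.0000, -0.5000).
‖u_2‖ = 1.2247, so q_2 = (0.4082, -0.8165, -0.4082).
r_{13} = q_1·c_3 = 2.8284; r_{23} = q_2·c_3 = 3.2660.
u_3 = c_3 − 2.8284·q_1 − 3.2660·q_2 = (-1.3333, -1.3333, 1.3333).

u_3 = (-1.3333, -1.3333, 1.3333)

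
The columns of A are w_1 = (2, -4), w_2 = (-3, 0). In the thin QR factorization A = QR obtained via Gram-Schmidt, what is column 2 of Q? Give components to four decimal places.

q_2 = (-0.8944, -0.4472)

w_1 = (2, -4); ‖w_1‖ = 4.4721, so q_1 = (0.4472, -0.8944).
q_1·w_2 = 0.4472·(-3) + (-0.8944)·0 = -1.3416.
u_2 = w_2 + 1.3416·q_1 = (-2.4000, -1.2000).
‖u_2‖ = 2.6833, so q_2 = (-0.8944, -0.4472).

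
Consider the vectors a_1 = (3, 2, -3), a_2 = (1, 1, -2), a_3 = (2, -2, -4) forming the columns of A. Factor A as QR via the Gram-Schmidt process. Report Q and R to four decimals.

q_1 = a_1/‖a_1‖ = (3, 2, -3)/4.6904 = (0.6396, 0.4264, -0.6396).
r_{12} = q_1·a_2 = 2.3452.
u_2 = a_2 − 2.3452·q_1 = (-0.5000, 0.0000, -0.5000).
‖u_2‖ = 0.7071, so q_2 = (-0.7071, 0.0000, -0.7071).
r_{13} = q_1·a_3 = 2.9848; r_{23} = q_2·a_3 = 1.4142.
u_3 = a_3 − 2.9848·q_1 − 1.4142·q_2 = (1.0909, -3.2727, -1.0909).
‖u_3‖ = 3.6181, so q_3 = (0.3015, -0.9045, -0.3015).

Q = [[0.6396, -0.7071, 0.3015], [0.4264, 0.0000, -0.9045], [-0.6396, -0.7071, -0.3015]], R = [[4.6904, 2.3452, 2.9848], [0.0000, 0.7071, 1.4142], [0.0000, 0.0000, 3.6181]]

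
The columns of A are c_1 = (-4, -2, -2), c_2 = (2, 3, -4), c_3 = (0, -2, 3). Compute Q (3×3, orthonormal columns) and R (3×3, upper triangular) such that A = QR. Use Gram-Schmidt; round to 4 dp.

Q = [[-0.8165, 0.1907, 0.5449], [-0.4082, 0.4767, -0.7785], [-0.4082, -0.8581, -0.3114]], R = [[4.8990, -1.2247, -0.4082], [0.0000, 5.2440, -3.5278], [0.0000, 0.0000, 0.6228]]

e_1 = c_1/‖c_1‖ = (-4, -2, -2)/4.8990 = (-0.8165, -0.4082, -0.4082).
r_{12} = e_1·c_2 = -1.2247.
u_2 = c_2 + 1.2247·e_1 = (1.0000, 2.5000, -4.5000).
‖u_2‖ = 5.2440, so e_2 = (0.1907, 0.4767, -0.8581).
r_{13} = e_1·c_3 = -0.4082; r_{23} = e_2·c_3 = -3.5278.
u_3 = c_3 + 0.4082·e_1 + 3.5278·e_2 = (0.3394, -0.4848, -0.1939).
‖u_3‖ = 0.6228, so e_3 = (0.5449, -0.7785, -0.3114).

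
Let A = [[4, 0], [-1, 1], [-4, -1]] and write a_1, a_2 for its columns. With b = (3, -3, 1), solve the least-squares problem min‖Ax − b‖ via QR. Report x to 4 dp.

a_1 = (4, -1, -4); ‖a_1‖ = 5.7446, so e_1 = (0.6963, -0.1741, -0.6963).
e_1·a_2 = 0.6963·0 + (-0.1741)·1 + (-0.6963)·(-1) = 0.5222.
u_2 = a_2 − 0.5222·e_1 = (-0.3636, 1.0909, -0.6364).
‖u_2‖ = 1.3143, so e_2 = (-0.2767, 0.8301, -0.4842).
Qᵀb = (1.9149, -3.8044).
Back-substitute: x_2 = -3.8044/1.3143 = -2.8947.
x_1 = (1.9149 − 0.5222·(-2.8947))/5.7446 = 0.5965.

x = (0.5965, -2.8947)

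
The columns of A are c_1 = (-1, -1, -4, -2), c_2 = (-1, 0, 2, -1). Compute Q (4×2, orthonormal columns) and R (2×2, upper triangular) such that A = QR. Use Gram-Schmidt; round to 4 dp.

Q = [[-0.2132, -0.5565], [-0.2132, -0.1031], [-0.8528, 0.4947], [-0.4264, -0.6595]], R = [[4.6904, -1.0660], [0.0000, 2.2054]]

c_1 = (-1, -1, -4, -2); ‖c_1‖ = 4.6904, so q_1 = (-0.2132, -0.2132, -0.8528, -0.4264).
q_1·c_2 = (-0.2132)·(-1) + (-0.2132)·0 + (-0.8528)·2 + (-0.4264)·(-1) = -1.0660.
u_2 = c_2 + 1.0660·q_1 = (-1.2273, -0.2273, 1.0909, -1.4545).
‖u_2‖ = 2.2054, so q_2 = (-0.5565, -0.1031, 0.4947, -0.6595).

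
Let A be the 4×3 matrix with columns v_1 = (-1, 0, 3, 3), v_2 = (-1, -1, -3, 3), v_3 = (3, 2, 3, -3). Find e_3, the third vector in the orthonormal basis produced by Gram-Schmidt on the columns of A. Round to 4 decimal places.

e_1 = v_1/‖v_1‖ = (-1, 0, 3, 3)/4.3589 = (-0.2294, 0.0000, 0.6882, 0.6882).
r_{12} = e_1·v_2 = 0.2294.
u_2 = v_2 − 0.2294·e_1 = (-0.9474, -1.0000, -3.1579, 2.8421).
‖u_2‖ = 4.4662, so e_2 = (-0.2121, -0.2239, -0.7071, 0.6364).
r_{13} = e_1·v_3 = -0.6882; r_{23} = e_2·v_3 = -5.1144.
u_3 = v_3 + 0.6882·e_1 + 5.1144·e_2 = (1.7573, 0.8549, -0.1425, 0.7282).
‖u_3‖ = 2.0903, so e_3 = (0.8407, 0.4090, -0.0682, 0.3484).

e_3 = (0.8407, 0.4090, -0.0682, 0.3484)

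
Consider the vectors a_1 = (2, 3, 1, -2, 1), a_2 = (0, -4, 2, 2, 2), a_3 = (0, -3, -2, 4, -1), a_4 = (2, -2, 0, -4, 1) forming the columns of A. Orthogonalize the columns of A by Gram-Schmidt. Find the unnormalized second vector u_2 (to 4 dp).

a_1 = (2, 3, 1, -2, 1); ‖a_1‖ = 4.3589, so e_1 = (0.4588, 0.6882, 0.2294, -0.4588, 0.2294).
e_1·a_2 = 0.4588·0 + 0.6882·(-4) + 0.2294·2 + (-0.4588)·2 + 0.2294·2 = -2.7530.
u_2 = a_2 + 2.7530·e_1 = (1.2632, -2.1053, 2.6316, 0.7368, 2.6316).

u_2 = (1.2632, -2.1053, 2.6316, 0.7368, 2.6316)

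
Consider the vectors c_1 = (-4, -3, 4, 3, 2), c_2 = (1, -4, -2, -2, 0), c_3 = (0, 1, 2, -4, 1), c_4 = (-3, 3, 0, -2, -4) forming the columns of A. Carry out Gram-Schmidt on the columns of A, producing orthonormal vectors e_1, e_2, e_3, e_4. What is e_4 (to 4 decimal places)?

c_1 = (-4, -3, 4, 3, 2); ‖c_1‖ = 7.3485, so e_1 = (-0.5443, -0.4082, 0.5443, 0.4082, 0.2722).
e_1·c_2 = (-0.5443)·1 + (-0.4082)·(-4) + 0.5443·(-2) + 0.4082·(-2) + 0.2722·0 = -0.8165.
u_2 = c_2 + 0.8165·e_1 = (0.5556, -4.3333, -1.5556, -1.6667, 0.2222).
‖u_2‖ = 4.9329, so e_2 = (0.1126, -0.8785, -0.3153, -0.3379, 0.0450).
e_1·c_3 = (-0.5443)·0 + (-0.4082)·1 + 0.5443·2 + 0.4082·(-4) + 0.2722·1 = -0.6804; e_2·c_3 = 0.1126·0 + (-0.8785)·1 + (-0.3153)·2 + (-0.3379)·(-4) + 0.0450·1 = -0.1126.
u_3 = c_3 + 0.6804·e_1 + 0.1126·e_2 = (-0.3577, 0.6233, 2.3349, -3.7603, 1.1903).
‖u_3‖ = 4.6394, so e_3 = (-0.0771, 0.1343, 0.5033, -0.8105, 0.2566).
e_1·c_4 = (-0.5443)·(-3) + (-0.4082)·3 + 0.5443·0 + 0.4082·(-2) + 0.2722·(-4) = -1.4969; e_2·c_4 = 0.1126·(-3) + (-0.8785)·3 + (-0.3153)·0 + (-0.3379)·(-2) + 0.0450·(-4) = -2.4777; e_3·c_4 = (-0.0771)·(-3) + 0.1343·3 + 0.5033·0 + (-0.8105)·(-2) + 0.2566·(-4) = 1.2291.
u_4 = c_4 + 1.4969·e_1 + 2.4777·e_2 − 1.2291·e_3 = (-3.4410, 0.0472, -0.5851, -1.2298, -3.7963).
‖u_4‖ = 5.3018, so e_4 = (-0.6490, 0.0089, -0.1104, -0.2320, -0.7160).

e_4 = (-0.6490, 0.0089, -0.1104, -0.2320, -0.7160)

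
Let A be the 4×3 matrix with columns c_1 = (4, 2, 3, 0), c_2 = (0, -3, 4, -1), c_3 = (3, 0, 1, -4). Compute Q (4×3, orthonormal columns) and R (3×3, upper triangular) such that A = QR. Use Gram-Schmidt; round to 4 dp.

Q = [[0.7428, -0.1663, 0.2634], [0.3714, -0.6861, -0.0865], [0.5571, 0.6791, -0.2936], [0.0000, -0.2010, -0.9149]], R = [[5.3852, 1.1142, 2.7854], [0.0000, 4.9758, 0.9841], [0.0000, 0.0000, 4.1561]]

c_1 = (4, 2, 3, 0); ‖c_1‖ = 5.3852, so q_1 = (0.7428, 0.3714, 0.5571, 0.0000).
q_1·c_2 = 0.7428·0 + 0.3714·(-3) + 0.5571·4 + 0.0000·(-1) = 1.1142.
u_2 = c_2 − 1.1142·q_1 = (-0.8276, -3.4138, 3.3793, -1.0000).
‖u_2‖ = 4.9758, so q_2 = (-0.1663, -0.6861, 0.6791, -0.2010).
q_1·c_3 = 0.7428·3 + 0.3714·0 + 0.5571·1 + 0.0000·(-4) = 2.7854; q_2·c_3 = (-0.1663)·3 + (-0.6861)·0 + 0.6791·1 + (-0.2010)·(-4) = 0.9841.
u_3 = c_3 − 2.7854·q_1 − 0.9841·q_2 = (1.0947, -0.3593, -1.2201, -3.8022).
‖u_3‖ = 4.1561, so q_3 = (0.2634, -0.0865, -0.2936, -0.9149).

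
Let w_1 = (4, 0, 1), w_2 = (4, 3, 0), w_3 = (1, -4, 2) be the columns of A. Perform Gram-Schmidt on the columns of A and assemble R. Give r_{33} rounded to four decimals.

w_1 = (4, 0, 1); ‖w_1‖ = 4.1231, so e_1 = (0.9701, 0.0000, 0.2425).
e_1·w_2 = 0.9701·4 + 0.0000·3 + 0.2425·0 = 3.8806.
u_2 = w_2 − 3.8806·e_1 = (0.2353, 3.0000, -0.9412).
‖u_2‖ = 3.1530, so e_2 = (0.0746, 0.9515, -0.2985).
e_1·w_3 = 0.9701·1 + 0.0000·(-4) + 0.2425·2 = 1.4552; e_2·w_3 = 0.0746·1 + 0.9515·(-4) + (-0.2985)·2 = -4.3283.
u_3 = w_3 − 1.4552·e_1 + 4.3283·e_2 = (-0.0888, 0.1183, 0.3550).
r_{33} = ‖u_3‖ = 0.3846.

r_{33} = 0.3846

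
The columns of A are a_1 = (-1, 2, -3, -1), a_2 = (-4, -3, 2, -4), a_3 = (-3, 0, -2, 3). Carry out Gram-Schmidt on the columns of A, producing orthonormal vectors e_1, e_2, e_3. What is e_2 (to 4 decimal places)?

e_2 = (-0.6437, -0.3721, 0.1810, -0.6437)

a_1 = (-1, 2, -3, -1); ‖a_1‖ = 3.8730, so e_1 = (-0.2582, 0.5164, -0.7746, -0.2582).
e_1·a_2 = (-0.2582)·(-4) + 0.5164·(-3) + (-0.7746)·2 + (-0.2582)·(-4) = -1.0328.
u_2 = a_2 + 1.0328·e_1 = (-4.2667, -2.4667, 1.2000, -4.2667).
‖u_2‖ = 6.6282, so e_2 = (-0.6437, -0.3721, 0.1810, -0.6437).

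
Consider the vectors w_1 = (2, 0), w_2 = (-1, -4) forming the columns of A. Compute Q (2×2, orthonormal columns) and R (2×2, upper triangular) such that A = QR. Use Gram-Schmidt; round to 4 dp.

Q = [[1.0000, 0.0000], [0.0000, -1.0000]], R = [[2.0000, -1.0000], [0.0000, 4.0000]]

w_1 = (2, 0); ‖w_1‖ = 2.0000, so e_1 = (1.0000, 0.0000).
e_1·w_2 = 1.0000·(-1) + 0.0000·(-4) = -1.0000.
u_2 = w_2 + 1.0000·e_1 = (0.0000, -4.0000).
‖u_2‖ = 4.0000, so e_2 = (0.0000, -1.0000).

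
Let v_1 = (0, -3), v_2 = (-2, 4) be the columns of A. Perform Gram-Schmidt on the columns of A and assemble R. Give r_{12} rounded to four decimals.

v_1 = (0, -3); ‖v_1‖ = 3.0000, so e_1 = (0.0000, -1.0000).
r_{12} = e_1·v_2 = -4.0000.

r_{12} = -4.0000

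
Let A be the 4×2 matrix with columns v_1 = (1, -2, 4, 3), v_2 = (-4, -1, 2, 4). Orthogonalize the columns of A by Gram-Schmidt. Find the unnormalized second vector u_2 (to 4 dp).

v_1 = (1, -2, 4, 3); ‖v_1‖ = 5.4772, so q_1 = (0.1826, -0.3651, 0.7303, 0.5477).
q_1·v_2 = 0.1826·(-4) + (-0.3651)·(-1) + 0.7303·2 + 0.5477·4 = 3.2863.
u_2 = v_2 − 3.2863·q_1 = (-4.6000, 0.2000, -0.4000, 2.2000).

u_2 = (-4.6000, 0.2000, -0.4000, 2.2000)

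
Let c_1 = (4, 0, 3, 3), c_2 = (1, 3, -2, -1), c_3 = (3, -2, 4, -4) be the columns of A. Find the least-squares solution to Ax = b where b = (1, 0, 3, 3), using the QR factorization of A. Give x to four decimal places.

x = (0.6481, -0.3956, -0.1677)

c_1 = (4, 0, 3, 3); ‖c_1‖ = 5.8310, so e_1 = (0.6860, 0.0000, 0.5145, 0.5145).
e_1·c_2 = 0.6860·1 + 0.0000·3 + 0.5145·(-2) + 0.5145·(-1) = -0.8575.
u_2 = c_2 + 0.8575·e_1 = (1.5882, 3.0000, -1.5588, -0.5588).
‖u_2‖ = 3.7769, so e_2 = (0.4205, 0.7943, -0.4127, -0.1480).
e_1·c_3 = 0.6860·3 + 0.0000·(-2) + 0.5145·4 + 0.5145·(-4) = 2.0580; e_2·c_3 = 0.4205·3 + 0.7943·(-2) + (-0.4127)·4 + (-0.1480)·(-4) = -1.3861.
u_3 = c_3 − 2.0580·e_1 + 1.3861·e_2 = (2.1711, -0.8990, 2.3691, -5.2639).
‖u_3‖ = 6.2324, so e_3 = (0.3484, -0.1442, 0.3801, -0.8446).
Qᵀb = (3.7730, -1.2616, -1.0451).
Back-substitute: x_3 = -1.0451/6.2324 = -0.1677.
x_2 = (-1.2616 + 1.3861·(-0.1677))/3.7769 = -0.3956.
x_1 = (3.7730 + 0.8575·(-0.3956) − 2.0580·(-0.1677))/5.8310 = 0.6481.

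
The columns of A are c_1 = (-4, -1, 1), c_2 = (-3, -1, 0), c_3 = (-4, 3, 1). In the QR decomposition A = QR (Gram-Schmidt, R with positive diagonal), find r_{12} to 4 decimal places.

r_{12} = 3.0641

c_1 = (-4, -1, 1); ‖c_1‖ = 4.2426, so e_1 = (-0.9428, -0.2357, 0.2357).
r_{12} = e_1·c_2 = 3.0641.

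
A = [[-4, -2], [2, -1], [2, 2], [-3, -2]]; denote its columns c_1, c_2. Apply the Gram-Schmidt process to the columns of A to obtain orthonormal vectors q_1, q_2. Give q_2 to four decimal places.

c_1 = (-4, 2, 2, -3); ‖c_1‖ = 5.7446, so q_1 = (-0.6963, 0.3482, 0.3482, -0.5222).
q_1·c_2 = (-0.6963)·(-2) + 0.3482·(-1) + 0.3482·2 + (-0.5222)·(-2) = 2.7852.
u_2 = c_2 − 2.7852·q_1 = (-0.0606, -1.9697, 1.0303, -0.5455).
‖u_2‖ = 2.2896, so q_2 = (-0.0265, -0.8603, 0.4500, -0.2382).

q_2 = (-0.0265, -0.8603, 0.4500, -0.2382)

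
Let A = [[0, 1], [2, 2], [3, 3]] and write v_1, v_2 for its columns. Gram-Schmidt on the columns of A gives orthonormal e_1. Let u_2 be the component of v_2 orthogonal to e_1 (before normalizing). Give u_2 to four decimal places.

u_2 = (1.0000, 0.0000, 0.0000)

e_1 = v_1/‖v_1‖ = (0, 2, 3)/3.6056 = (0.0000, 0.5547, 0.8321).
r_{12} = e_1·v_2 = 3.6056.
u_2 = v_2 − 3.6056·e_1 = (1.0000, 0.0000, 0.0000).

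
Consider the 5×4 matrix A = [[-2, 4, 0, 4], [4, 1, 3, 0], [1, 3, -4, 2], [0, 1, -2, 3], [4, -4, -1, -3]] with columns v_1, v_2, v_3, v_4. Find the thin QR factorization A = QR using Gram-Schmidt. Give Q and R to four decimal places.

Q = [[-0.3288, 0.5194, 0.1245, 0.2797], [0.6576, 0.4784, 0.5559, 0.0584], [0.1644, 0.5832, -0.6708, -0.4227], [0.0000, 0.1686, -0.3453, 0.8395], [0.6576, -0.3645, -0.3260, 0.1871]], R = [[6.0828, -2.7948, 0.6576, -2.9592], [0.0000, 5.9320, -0.8702, 4.8431], [0.0000, 0.0000, 5.3675, -0.9016], [0.0000, 0.0000, 0.0000, 2.2303]]

v_1 = (-2, 4, 1, 0, 4); ‖v_1‖ = 6.0828, so q_1 = (-0.3288, 0.6576, 0.1644, 0.0000, 0.6576).
q_1·v_2 = (-0.3288)·4 + 0.6576·1 + 0.1644·3 + 0.0000·1 + 0.6576·(-4) = -2.7948.
u_2 = v_2 + 2.7948·q_1 = (3.0811, 2.8378, 3.4595, 1.0000, -2.1622).
‖u_2‖ = 5.9320, so q_2 = (0.5194, 0.4784, 0.5832, 0.1686, -0.3645).
q_1·v_3 = (-0.3288)·0 + 0.6576·3 + 0.1644·(-4) + 0.0000·(-2) + 0.6576·(-1) = 0.6576; q_2·v_3 = 0.5194·0 + 0.4784·3 + 0.5832·(-4) + 0.1686·(-2) + (-0.3645)·(-1) = -0.8702.
u_3 = v_3 − 0.6576·q_1 + 0.8702·q_2 = (0.6682, 2.9839, -3.6006, -1.8533, -1.7496).
‖u_3‖ = 5.3675, so q_3 = (0.1245, 0.5559, -0.6708, -0.3453, -0.3260).
q_1·v_4 = (-0.3288)·4 + 0.6576·0 + 0.1644·2 + 0.0000·3 + 0.6576·(-3) = -2.9592; q_2·v_4 = 0.5194·4 + 0.4784·0 + 0.5832·2 + 0.1686·3 + (-0.3645)·(-3) = 4.8431; q_3·v_4 = 0.1245·4 + 0.5559·0 + (-0.6708)·2 + (-0.3453)·3 + (-0.3260)·(-3) = -0.9016.
u_4 = v_4 + 2.9592·q_1 − 4.8431·q_2 + 0.9016·q_3 = (0.6238, 0.1303, -0.9428, 1.8723, 0.4173).
‖u_4‖ = 2.2303, so q_4 = (0.2797, 0.0584, -0.4227, 0.8395, 0.1871).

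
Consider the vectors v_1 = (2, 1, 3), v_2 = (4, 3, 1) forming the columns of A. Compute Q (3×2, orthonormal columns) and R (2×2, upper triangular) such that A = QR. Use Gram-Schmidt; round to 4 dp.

v_1 = (2, 1, 3); ‖v_1‖ = 3.7417, so q_1 = (0.5345, 0.2673, 0.8018).
q_1·v_2 = 0.5345·4 + 0.2673·3 + 0.8018·1 = 3.7417.
u_2 = v_2 − 3.7417·q_1 = (2.0000, 2.0000, -2.0000).
‖u_2‖ = 3.4641, so q_2 = (0.5774, 0.5774, -0.5774).

Q = [[0.5345, 0.5774], [0.2673, 0.5774], [0.8018, -0.5774]], R = [[3.7417, 3.7417], [0.0000, 3.4641]]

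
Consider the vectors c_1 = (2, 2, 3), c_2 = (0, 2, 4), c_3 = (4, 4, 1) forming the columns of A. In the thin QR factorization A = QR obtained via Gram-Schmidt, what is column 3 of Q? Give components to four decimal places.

e_1 = c_1/‖c_1‖ = (2, 2, 3)/4.1231 = (0.4851, 0.4851, 0.7276).
r_{12} = e_1·c_2 = 3.8806.
u_2 = c_2 − 3.8806·e_1 = (-1.8824, 0.1176, 1.1765).
‖u_2‖ = 2.2229, so e_2 = (-0.8468, 0.0529, 0.5293).
r_{13} = e_1·c_3 = 4.6082; r_{23} = e_2·c_3 = -2.6463.
u_3 = c_3 − 4.6082·e_1 + 2.6463·e_2 = (-0.4762, 1.9048, -0.9524).
‖u_3‖ = 2.1822, so e_3 = (-0.2182, 0.8729, -0.4364).

e_3 = (-0.2182, 0.8729, -0.4364)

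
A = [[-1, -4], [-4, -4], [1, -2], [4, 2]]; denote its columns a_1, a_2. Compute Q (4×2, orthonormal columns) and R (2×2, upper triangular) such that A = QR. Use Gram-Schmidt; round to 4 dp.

a_1 = (-1, -4, 1, 4); ‖a_1‖ = 5.8310, so e_1 = (-0.1715, -0.6860, 0.1715, 0.6860).
e_1·a_2 = (-0.1715)·(-4) + (-0.6860)·(-4) + 0.1715·(-2) + 0.6860·2 = 4.4590.
u_2 = a_2 − 4.4590·e_1 = (-3.2353, -0.9412, -2.7647, -1.0588).
‖u_2‖ = 4.4853, so e_2 = (-0.7213, -0.2098, -0.6164, -0.2361).

Q = [[-0.1715, -0.7213], [-0.6860, -0.2098], [0.1715, -0.6164], [0.6860, -0.2361]], R = [[5.8310, 4.4590], [0.0000, 4.4853]]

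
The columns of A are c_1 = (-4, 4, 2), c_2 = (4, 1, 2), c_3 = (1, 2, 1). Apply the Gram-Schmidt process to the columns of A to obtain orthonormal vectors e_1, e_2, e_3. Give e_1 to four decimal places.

e_1 = (-0.6667, 0.6667, 0.3333)

c_1 = (-4, 4, 2); ‖c_1‖ = 6.0000, so e_1 = (-0.6667, 0.6667, 0.3333).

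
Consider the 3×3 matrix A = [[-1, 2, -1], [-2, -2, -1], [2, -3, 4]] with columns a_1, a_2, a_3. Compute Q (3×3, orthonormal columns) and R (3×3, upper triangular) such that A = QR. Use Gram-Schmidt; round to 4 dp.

e_1 = a_1/‖a_1‖ = (-1, -2, 2)/3.0000 = (-0.3333, -0.6667, 0.6667).
r_{12} = e_1·a_2 = -1.3333.
u_2 = a_2 + 1.3333·e_1 = (1.5556, -2.8889, -2.1111).
‖u_2‖ = 3.9016, so e_2 = (0.3987, -0.7404, -0.5411).
r_{13} = e_1·a_3 = 3.6667; r_{23} = e_2·a_3 = -1.8226.
u_3 = a_3 − 3.6667·e_1 + 1.8226·e_2 = (0.9489, 0.0949, 0.5693).
‖u_3‖ = 1.1107, so e_3 = (0.8544, 0.0854, 0.5126).

Q = [[-0.3333, 0.3987, 0.8544], [-0.6667, -0.7404, 0.0854], [0.6667, -0.5411, 0.5126]], R = [[3.0000, -1.3333, 3.6667], [0.0000, 3.9016, -1.8226], [0.0000, 0.0000, 1.1107]]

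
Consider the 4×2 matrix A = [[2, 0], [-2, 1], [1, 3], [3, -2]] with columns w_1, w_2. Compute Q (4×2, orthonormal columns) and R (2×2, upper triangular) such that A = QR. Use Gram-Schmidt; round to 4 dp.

e_1 = w_1/‖w_1‖ = (2, -2, 1, 3)/4.2426 = (0.4714, -0.4714, 0.2357, 0.7071).
r_{12} = e_1·w_2 = -1.1785.
u_2 = w_2 + 1.1785·e_1 = (0.5556, 0.4444, 3.2778, -1.1667).
‖u_2‖ = 3.5512, so e_2 = (0.1564, 0.1252, 0.9230, -0.3285).

Q = [[0.4714, 0.1564], [-0.4714, 0.1252], [0.2357, 0.9230], [0.7071, -0.3285]], R = [[4.2426, -1.1785], [0.0000, 3.5512]]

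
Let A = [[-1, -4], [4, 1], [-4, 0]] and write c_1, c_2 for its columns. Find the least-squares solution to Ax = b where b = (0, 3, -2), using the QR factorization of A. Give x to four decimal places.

c_1 = (-1, 4, -4); ‖c_1‖ = 5.7446, so e_1 = (-0.1741, 0.6963, -0.6963).
e_1·c_2 = (-0.1741)·(-4) + 0.6963·1 + (-0.6963)·0 = 1.3926.
u_2 = c_2 − 1.3926·e_1 = (-3.7576, 0.0303, 0.9697).
‖u_2‖ = 3.8808, so e_2 = (-0.9682, 0.0078, 0.2499).
Qᵀb = (3.4816, -0.4763).
Back-substitute: x_2 = -0.4763/3.8808 = -0.1227.
x_1 = (3.4816 − 1.3926·(-0.1227))/5.7446 = 0.6358.

x = (0.6358, -0.1227)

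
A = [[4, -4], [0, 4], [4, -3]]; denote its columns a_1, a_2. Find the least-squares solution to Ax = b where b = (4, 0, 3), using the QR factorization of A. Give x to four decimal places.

a_1 = (4, 0, 4); ‖a_1‖ = 5.6569, so q_1 = (0.7071, 0.0000, 0.7071).
q_1·a_2 = 0.7071·(-4) + 0.0000·4 + 0.7071·(-3) = -4.9497.
u_2 = a_2 + 4.9497·q_1 = (-0.5000, 4.0000, 0.5000).
‖u_2‖ = 4.0620, so q_2 = (-0.1231, 0.9847, 0.1231).
Qᵀb = (4.9497, -0.1231).
Back-substitute: x_2 = -0.1231/4.0620 = -0.0303.
x_1 = (4.9497 + 4.9497·(-0.0303))/5.6569 = 0.8485.

x = (0.8485, -0.0303)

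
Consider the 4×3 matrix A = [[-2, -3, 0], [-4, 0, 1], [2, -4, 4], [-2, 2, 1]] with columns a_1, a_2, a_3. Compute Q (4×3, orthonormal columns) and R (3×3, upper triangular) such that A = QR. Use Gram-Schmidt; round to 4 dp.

a_1 = (-2, -4, 2, -2); ‖a_1‖ = 5.2915, so e_1 = (-0.3780, -0.7559, 0.3780, -0.3780).
e_1·a_2 = (-0.3780)·(-3) + (-0.7559)·0 + 0.3780·(-4) + (-0.3780)·2 = -1.1339.
u_2 = a_2 + 1.1339·e_1 = (-3.4286, -0.8571, -3.5714, 1.5714).
‖u_2‖ = 5.2644, so e_2 = (-0.6513, -0.1628, -0.6784, 0.2985).
e_1·a_3 = (-0.3780)·0 + (-0.7559)·1 + 0.3780·4 + (-0.3780)·1 = 0.3780; e_2·a_3 = (-0.6513)·0 + (-0.1628)·1 + (-0.6784)·4 + 0.2985·1 = -2.5779.
u_3 = a_3 − 0.3780·e_1 + 2.5779·e_2 = (-1.5361, 0.8660, 2.1082, 1.9124).
‖u_3‖ = 3.3483, so e_3 = (-0.4588, 0.2586, 0.6296, 0.5711).

Q = [[-0.3780, -0.6513, -0.4588], [-0.7559, -0.1628, 0.2586], [0.3780, -0.6784, 0.6296], [-0.3780, 0.2985, 0.5711]], R = [[5.2915, -1.1339, 0.3780], [0.0000, 5.2644, -2.5779], [0.0000, 0.0000, 3.3483]]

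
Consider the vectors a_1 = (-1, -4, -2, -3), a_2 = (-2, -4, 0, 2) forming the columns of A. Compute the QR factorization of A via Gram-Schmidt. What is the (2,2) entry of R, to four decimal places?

r_{22} = 4.3818

a_1 = (-1, -4, -2, -3); ‖a_1‖ = 5.4772, so e_1 = (-0.1826, -0.7303, -0.3651, -0.5477).
e_1·a_2 = (-0.1826)·(-2) + (-0.7303)·(-4) + (-0.3651)·0 + (-0.5477)·2 = 2.1909.
u_2 = a_2 − 2.1909·e_1 = (-1.6000, -2.4000, 0.8000, 3.2000).
r_{22} = ‖u_2‖ = 4.3818.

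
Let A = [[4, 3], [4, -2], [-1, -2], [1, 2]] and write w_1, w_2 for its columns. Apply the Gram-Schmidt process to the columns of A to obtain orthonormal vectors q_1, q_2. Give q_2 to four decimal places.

q_2 = (0.4709, -0.6727, -0.4036, 0.4036)

q_1 = w_1/‖w_1‖ = (4, 4, -1, 1)/5.8310 = (0.6860, 0.6860, -0.1715, 0.1715).
r_{12} = q_1·w_2 = 1.3720.
u_2 = w_2 − 1.3720·q_1 = (2.0588, -2.9412, -1.7647, 1.7647).
‖u_2‖ = 4.3724, so q_2 = (0.4709, -0.6727, -0.4036, 0.4036).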